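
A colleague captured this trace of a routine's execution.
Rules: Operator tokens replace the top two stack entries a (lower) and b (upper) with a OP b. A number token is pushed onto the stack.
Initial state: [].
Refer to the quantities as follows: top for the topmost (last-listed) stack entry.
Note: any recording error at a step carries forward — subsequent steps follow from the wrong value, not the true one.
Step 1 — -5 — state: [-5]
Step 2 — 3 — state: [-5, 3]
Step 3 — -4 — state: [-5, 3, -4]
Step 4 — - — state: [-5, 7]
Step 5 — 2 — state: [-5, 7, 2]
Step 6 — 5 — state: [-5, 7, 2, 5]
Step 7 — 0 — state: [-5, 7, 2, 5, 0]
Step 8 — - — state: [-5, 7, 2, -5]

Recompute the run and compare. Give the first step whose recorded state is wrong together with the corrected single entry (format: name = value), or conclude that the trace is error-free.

Recomputing the run from the initial state:
step 1: [-5]
step 2: [-5, 3]
step 3: [-5, 3, -4]
step 4: [-5, 7]
step 5: [-5, 7, 2]
step 6: [-5, 7, 2, 5]
step 7: [-5, 7, 2, 5, 0]
step 8: [-5, 7, 2, 5]
The first disagreement with the trace is at step 8, where the value should be top = 5.

step 8, top = 5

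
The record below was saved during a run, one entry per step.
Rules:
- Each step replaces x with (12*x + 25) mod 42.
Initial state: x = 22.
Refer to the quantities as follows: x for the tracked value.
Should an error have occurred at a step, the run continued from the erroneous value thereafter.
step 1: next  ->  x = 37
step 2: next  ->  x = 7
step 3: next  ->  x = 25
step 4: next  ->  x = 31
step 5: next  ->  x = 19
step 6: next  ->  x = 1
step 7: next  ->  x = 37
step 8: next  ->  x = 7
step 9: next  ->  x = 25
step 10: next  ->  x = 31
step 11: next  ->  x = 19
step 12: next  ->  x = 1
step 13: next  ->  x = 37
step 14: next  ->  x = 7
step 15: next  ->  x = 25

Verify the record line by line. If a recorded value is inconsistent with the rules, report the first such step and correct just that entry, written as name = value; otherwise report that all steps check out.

no error

1. x = (12*22 + 25) mod 42 = 37 (same as recorded)
2. x = (12*37 + 25) mod 42 = 7 (exactly as logged)
3. x = (12*7 + 25) mod 42 = 25 (matches)
4. x = (12*25 + 25) mod 42 = 31 (no discrepancy)
5. x = (12*31 + 25) mod 42 = 19 (checks out)
6. x = (12*19 + 25) mod 42 = 1 (agrees with the record)
7. x = (12*1 + 25) mod 42 = 37 (matches)
8. x = (12*37 + 25) mod 42 = 7 (checks out)
9. x = (12*7 + 25) mod 42 = 25 (verified)
10. x = (12*25 + 25) mod 42 = 31 (verified)
11. x = (12*31 + 25) mod 42 = 19 (same as recorded)
12. x = (12*19 + 25) mod 42 = 1 (matches)
13. x = (12*1 + 25) mod 42 = 37 (exactly as logged)
14. x = (12*37 + 25) mod 42 = 7 (verified)
15. x = (12*7 + 25) mod 42 = 25 (agrees with the record)
The whole run recomputes cleanly — no discrepancies.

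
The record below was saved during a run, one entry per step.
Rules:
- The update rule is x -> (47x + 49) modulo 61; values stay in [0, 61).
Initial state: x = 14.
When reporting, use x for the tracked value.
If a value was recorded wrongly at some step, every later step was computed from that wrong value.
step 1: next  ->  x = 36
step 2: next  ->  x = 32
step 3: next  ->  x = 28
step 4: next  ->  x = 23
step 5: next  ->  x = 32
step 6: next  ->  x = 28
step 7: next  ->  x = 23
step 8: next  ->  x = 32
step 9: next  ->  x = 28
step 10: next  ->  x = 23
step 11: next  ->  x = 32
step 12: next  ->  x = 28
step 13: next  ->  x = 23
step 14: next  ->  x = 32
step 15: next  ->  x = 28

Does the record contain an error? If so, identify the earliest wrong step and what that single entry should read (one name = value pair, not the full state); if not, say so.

step 2, x = 33

Step 1: x = (47*14 + 49) mod 61 = 36 — agrees with the record.
Step 2: x = (47*36 + 49) mod 61 = 33 — the entry is off here.
The earliest wrong entry is at step 2: it should read x = 33.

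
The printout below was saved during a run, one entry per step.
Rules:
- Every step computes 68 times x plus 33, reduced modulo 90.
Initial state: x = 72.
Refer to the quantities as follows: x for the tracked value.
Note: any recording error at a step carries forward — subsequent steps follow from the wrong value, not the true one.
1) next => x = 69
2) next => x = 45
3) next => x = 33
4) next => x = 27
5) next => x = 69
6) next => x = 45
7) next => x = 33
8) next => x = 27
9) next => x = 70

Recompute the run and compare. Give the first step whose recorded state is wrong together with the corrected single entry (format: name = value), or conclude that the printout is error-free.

Recomputing the run from the initial state:
step 1: x = 69
step 2: x = 45
step 3: x = 33
step 4: x = 27
step 5: x = 69
step 6: x = 45
step 7: x = 33
step 8: x = 27
step 9: x = 69
The first disagreement with the printout is at step 9, where the value should be x = 69.

step 9, x = 69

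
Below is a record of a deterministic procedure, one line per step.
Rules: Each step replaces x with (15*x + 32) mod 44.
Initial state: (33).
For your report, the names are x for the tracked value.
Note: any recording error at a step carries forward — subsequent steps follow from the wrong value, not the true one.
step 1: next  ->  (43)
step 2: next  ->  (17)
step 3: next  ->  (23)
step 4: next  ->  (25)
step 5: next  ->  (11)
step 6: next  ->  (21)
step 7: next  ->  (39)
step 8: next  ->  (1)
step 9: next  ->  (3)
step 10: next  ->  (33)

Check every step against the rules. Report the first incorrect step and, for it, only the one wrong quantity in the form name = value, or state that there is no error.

no error

Recomputing the run from the initial state:
step 1: x = 43
step 2: x = 17
step 3: x = 23
step 4: x = 25
step 5: x = 11
step 6: x = 21
step 7: x = 39
step 8: x = 1
step 9: x = 3
step 10: x = 33
This matches the record at every step.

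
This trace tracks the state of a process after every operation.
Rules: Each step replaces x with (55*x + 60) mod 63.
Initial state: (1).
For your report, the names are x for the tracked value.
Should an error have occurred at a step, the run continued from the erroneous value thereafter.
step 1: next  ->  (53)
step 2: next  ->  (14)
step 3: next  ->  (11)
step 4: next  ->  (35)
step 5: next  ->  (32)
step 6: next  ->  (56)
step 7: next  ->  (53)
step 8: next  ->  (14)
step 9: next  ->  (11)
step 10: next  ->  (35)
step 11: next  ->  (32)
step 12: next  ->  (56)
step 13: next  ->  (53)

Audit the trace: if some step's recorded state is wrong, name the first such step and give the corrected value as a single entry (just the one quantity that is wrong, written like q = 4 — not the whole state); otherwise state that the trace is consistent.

step 1, x = 52

Recomputing the run from the initial state:
step 1: x = 52
step 2: x = 22
step 3: x = 10
step 4: x = 43
step 5: x = 31
step 6: x = 1
step 7: x = 52
step 8: x = 22
step 9: x = 10
step 10: x = 43
step 11: x = 31
step 12: x = 1
step 13: x = 52
The first disagreement with the trace is at step 1, where the value should be x = 52.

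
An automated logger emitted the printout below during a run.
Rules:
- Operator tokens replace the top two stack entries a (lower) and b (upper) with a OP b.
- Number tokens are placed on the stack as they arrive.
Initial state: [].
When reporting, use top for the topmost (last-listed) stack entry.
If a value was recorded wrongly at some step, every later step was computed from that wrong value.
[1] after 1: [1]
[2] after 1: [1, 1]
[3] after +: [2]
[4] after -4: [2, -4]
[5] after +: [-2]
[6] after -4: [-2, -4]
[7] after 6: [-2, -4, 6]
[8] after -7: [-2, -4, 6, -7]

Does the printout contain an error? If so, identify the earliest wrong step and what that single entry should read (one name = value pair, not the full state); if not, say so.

no error

Recomputing the run from the initial state:
step 1: [1]
step 2: [1, 1]
step 3: [2]
step 4: [2, -4]
step 5: [-2]
step 6: [-2, -4]
step 7: [-2, -4, 6]
step 8: [-2, -4, 6, -7]
This matches the printout at every step.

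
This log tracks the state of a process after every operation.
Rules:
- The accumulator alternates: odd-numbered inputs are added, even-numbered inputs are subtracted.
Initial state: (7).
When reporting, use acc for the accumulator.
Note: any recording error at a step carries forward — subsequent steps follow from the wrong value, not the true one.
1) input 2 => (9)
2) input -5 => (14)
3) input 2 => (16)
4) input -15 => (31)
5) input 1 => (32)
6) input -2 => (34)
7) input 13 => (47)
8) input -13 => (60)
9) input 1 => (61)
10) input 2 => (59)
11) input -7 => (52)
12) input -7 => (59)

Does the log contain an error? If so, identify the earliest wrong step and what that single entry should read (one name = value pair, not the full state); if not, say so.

1. acc = 7 + 2 = 9 (checks out)
2. acc = 9 - -5 = 14 (matches)
3. acc = 14 + 2 = 16 (in agreement)
4. acc = 16 - -15 = 31 (no discrepancy)
5. acc = 31 + 1 = 32 (verified)
6. acc = 32 - -2 = 34 (no discrepancy)
7. acc = 34 + 13 = 47 (no discrepancy)
8. acc = 47 - -13 = 60 (matches)
9. acc = 60 + 1 = 61 (exactly as logged)
10. acc = 61 - 2 = 59 (exactly as logged)
11. acc = 59 + -7 = 52 (agrees with the log)
12. acc = 52 - -7 = 59 (agrees with the log)
The whole run recomputes cleanly — no discrepancies.

no error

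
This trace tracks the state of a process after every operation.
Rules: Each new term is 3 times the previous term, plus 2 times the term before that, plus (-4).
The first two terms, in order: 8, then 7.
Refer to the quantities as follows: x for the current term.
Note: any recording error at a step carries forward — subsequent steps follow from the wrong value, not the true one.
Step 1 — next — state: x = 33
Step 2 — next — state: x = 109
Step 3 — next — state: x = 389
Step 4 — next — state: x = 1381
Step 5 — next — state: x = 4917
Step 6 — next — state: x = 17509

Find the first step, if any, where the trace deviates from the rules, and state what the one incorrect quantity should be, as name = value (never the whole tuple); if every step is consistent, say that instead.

no error

Recomputing the run from the initial state:
step 1: x = 33
step 2: x = 109
step 3: x = 389
step 4: x = 1381
step 5: x = 4917
step 6: x = 17509
This matches the trace at every step.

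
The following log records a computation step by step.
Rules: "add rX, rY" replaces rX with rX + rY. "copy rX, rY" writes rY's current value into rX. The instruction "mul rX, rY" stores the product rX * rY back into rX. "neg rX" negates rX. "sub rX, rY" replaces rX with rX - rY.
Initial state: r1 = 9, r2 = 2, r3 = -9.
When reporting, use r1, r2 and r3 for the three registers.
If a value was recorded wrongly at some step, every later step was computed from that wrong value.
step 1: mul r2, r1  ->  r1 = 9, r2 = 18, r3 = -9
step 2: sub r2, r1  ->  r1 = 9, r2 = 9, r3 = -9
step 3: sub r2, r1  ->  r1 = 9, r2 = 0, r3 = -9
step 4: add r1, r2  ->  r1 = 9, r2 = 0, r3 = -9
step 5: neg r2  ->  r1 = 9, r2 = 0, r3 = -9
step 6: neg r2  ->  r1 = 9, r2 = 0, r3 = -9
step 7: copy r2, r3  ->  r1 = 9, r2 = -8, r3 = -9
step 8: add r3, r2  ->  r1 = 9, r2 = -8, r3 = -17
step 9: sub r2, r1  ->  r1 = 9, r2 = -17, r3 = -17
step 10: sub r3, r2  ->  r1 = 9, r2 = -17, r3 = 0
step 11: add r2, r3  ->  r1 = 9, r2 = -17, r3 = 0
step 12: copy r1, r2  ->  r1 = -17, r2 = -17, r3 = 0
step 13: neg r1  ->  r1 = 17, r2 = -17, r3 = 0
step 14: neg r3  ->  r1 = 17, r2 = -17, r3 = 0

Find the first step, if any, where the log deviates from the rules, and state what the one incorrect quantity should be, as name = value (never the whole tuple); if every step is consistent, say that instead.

Recomputing the run from the initial state:
step 1: r1 = 9, r2 = 18, r3 = -9
step 2: r1 = 9, r2 = 9, r3 = -9
step 3: r1 = 9, r2 = 0, r3 = -9
step 4: r1 = 9, r2 = 0, r3 = -9
step 5: r1 = 9, r2 = 0, r3 = -9
step 6: r1 = 9, r2 = 0, r3 = -9
step 7: r1 = 9, r2 = -9, r3 = -9
step 8: r1 = 9, r2 = -9, r3 = -18
step 9: r1 = 9, r2 = -18, r3 = -18
step 10: r1 = 9, r2 = -18, r3 = 0
step 11: r1 = 9, r2 = -18, r3 = 0
step 12: r1 = -18, r2 = -18, r3 = 0
step 13: r1 = 18, r2 = -18, r3 = 0
step 14: r1 = 18, r2 = -18, r3 = 0
The first disagreement with the log is at step 7, where the value should be r2 = -9.

step 7, r2 = -9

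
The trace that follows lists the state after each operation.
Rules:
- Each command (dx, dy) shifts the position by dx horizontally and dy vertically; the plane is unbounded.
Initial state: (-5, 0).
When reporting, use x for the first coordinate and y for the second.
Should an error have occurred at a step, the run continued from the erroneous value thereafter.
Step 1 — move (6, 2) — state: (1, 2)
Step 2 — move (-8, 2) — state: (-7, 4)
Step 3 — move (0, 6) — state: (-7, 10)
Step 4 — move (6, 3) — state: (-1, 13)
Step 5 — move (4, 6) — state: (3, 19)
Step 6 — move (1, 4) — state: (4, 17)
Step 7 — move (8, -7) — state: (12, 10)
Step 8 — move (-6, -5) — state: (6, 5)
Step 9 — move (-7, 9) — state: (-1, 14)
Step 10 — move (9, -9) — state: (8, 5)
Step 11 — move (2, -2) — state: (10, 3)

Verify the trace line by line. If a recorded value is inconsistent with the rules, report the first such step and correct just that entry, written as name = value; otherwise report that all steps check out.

step 6, y = 23

1. x = -5 + (6) = 1, y = 0 + (2) = 2 (agrees with the trace)
2. x = 1 + (-8) = -7, y = 2 + (2) = 4 (no discrepancy)
3. x = -7 + (0) = -7, y = 4 + (6) = 10 (checks out)
4. x = -7 + (6) = -1, y = 10 + (3) = 13 (exactly as logged)
5. x = -1 + (4) = 3, y = 13 + (6) = 19 (verified)
6. x = 3 + (1) = 4, y = 19 + (4) = 23 (first mismatch against the trace)
The audit stops at step 6: the recorded entry is wrong and should be y = 23.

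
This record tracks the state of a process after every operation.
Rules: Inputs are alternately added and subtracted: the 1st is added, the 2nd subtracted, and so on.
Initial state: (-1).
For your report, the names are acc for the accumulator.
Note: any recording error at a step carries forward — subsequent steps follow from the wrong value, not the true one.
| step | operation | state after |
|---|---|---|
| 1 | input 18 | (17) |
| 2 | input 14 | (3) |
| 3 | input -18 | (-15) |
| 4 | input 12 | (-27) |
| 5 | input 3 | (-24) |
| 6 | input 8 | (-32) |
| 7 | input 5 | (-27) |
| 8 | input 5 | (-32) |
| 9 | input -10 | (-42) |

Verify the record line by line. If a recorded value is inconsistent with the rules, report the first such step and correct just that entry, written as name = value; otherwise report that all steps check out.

no error

Step 1: acc = -1 + 18 = 17 — checks out.
Step 2: acc = 17 - 14 = 3 — consistent with the record.
Step 3: acc = 3 + -18 = -15 — confirmed correct.
Step 4: acc = -15 - 12 = -27 — in agreement.
Step 5: acc = -27 + 3 = -24 — no discrepancy.
Step 6: acc = -24 - 8 = -32 — checks out.
Step 7: acc = -32 + 5 = -27 — agrees with the record.
Step 8: acc = -27 - 5 = -32 — exactly as logged.
Step 9: acc = -32 + -10 = -42 — exactly as logged.
Every step is consistent.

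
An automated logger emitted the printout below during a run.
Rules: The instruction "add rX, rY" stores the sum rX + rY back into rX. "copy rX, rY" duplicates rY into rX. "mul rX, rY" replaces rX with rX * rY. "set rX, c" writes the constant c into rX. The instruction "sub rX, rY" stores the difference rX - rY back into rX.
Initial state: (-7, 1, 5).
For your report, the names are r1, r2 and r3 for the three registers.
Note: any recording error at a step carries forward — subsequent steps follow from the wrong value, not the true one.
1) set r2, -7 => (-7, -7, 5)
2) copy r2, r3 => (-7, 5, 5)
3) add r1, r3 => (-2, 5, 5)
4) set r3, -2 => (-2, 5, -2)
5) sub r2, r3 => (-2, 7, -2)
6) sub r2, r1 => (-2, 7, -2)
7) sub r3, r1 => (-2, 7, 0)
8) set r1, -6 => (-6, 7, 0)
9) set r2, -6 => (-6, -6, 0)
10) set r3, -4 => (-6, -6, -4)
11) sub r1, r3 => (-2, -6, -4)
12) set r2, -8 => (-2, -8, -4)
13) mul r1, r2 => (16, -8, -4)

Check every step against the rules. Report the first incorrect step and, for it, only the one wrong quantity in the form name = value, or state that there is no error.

step 6, r2 = 9

step 1: r2 = -7 -> same as recorded
step 2: r2 = 5 -> matches
step 3: r1 = -7 + 5 = -2 -> confirmed correct
step 4: r3 = -2 -> checks out
step 5: r2 = 5 - -2 = 7 -> no discrepancy
step 6: r2 = 7 - -2 = 9 -> the recorded entry deviates here
That makes step 6 the first incorrect line — r2 = 9 is what it should show.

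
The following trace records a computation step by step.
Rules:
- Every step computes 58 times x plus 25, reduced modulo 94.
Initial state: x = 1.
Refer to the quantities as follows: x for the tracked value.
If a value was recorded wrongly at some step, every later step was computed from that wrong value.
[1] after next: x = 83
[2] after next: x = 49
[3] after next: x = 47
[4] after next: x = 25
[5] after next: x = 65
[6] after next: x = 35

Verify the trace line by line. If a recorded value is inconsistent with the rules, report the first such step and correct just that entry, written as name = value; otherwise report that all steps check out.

Recomputing the run from the initial state:
step 1: x = 83
step 2: x = 45
step 3: x = 3
step 4: x = 11
step 5: x = 5
step 6: x = 33
The first disagreement with the trace is at step 2, where the value should be x = 45.

step 2, x = 45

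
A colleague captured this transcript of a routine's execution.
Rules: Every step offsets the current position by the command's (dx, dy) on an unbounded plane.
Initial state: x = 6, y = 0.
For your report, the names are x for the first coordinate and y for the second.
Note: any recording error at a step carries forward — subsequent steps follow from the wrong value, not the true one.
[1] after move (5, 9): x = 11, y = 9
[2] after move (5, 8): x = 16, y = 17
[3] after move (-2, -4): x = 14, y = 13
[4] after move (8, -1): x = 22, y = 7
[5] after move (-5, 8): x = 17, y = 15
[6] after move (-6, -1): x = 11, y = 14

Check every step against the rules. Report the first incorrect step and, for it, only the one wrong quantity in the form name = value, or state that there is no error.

Recomputing the run from the initial state:
step 1: x = 11, y = 9
step 2: x = 16, y = 17
step 3: x = 14, y = 13
step 4: x = 22, y = 12
step 5: x = 17, y = 20
step 6: x = 11, y = 19
The first disagreement with the transcript is at step 4, where the value should be y = 12.

step 4, y = 12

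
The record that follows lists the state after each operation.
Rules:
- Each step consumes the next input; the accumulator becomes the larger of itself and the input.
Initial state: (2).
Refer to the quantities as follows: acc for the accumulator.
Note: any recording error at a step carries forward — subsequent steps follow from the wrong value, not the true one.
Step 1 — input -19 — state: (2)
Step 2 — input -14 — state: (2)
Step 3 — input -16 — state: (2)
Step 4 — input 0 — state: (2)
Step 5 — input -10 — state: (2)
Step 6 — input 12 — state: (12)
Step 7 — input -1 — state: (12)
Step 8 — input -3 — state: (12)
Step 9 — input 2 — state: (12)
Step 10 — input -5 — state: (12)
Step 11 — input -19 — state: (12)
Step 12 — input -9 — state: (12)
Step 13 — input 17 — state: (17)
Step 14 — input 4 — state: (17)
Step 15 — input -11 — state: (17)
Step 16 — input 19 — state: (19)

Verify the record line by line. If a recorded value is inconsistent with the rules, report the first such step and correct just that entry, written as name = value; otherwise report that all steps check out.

no error

Recomputing the run from the initial state:
step 1: acc = 2
step 2: acc = 2
step 3: acc = 2
step 4: acc = 2
step 5: acc = 2
step 6: acc = 12
step 7: acc = 12
step 8: acc = 12
step 9: acc = 12
step 10: acc = 12
step 11: acc = 12
step 12: acc = 12
step 13: acc = 17
step 14: acc = 17
step 15: acc = 17
step 16: acc = 19
This matches the record at every step.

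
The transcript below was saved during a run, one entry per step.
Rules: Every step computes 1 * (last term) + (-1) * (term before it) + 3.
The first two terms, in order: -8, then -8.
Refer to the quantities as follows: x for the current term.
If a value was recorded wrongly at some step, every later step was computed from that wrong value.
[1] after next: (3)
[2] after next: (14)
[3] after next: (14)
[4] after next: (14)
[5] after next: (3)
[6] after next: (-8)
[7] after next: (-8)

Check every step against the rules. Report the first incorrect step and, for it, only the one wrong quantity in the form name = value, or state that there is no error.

step 4, x = 3

Step 1: x = 1*(-8) + (-1)*(-8) + (3) = 3 — exactly as logged.
Step 2: x = 1*(3) + (-1)*(-8) + (3) = 14 — exactly as logged.
Step 3: x = 1*(14) + (-1)*(3) + (3) = 14 — consistent with the transcript.
Step 4: x = 1*(14) + (-1)*(14) + (3) = 3 — the transcript has a different value.
That makes step 4 the first incorrect line — x = 3 is what it should show.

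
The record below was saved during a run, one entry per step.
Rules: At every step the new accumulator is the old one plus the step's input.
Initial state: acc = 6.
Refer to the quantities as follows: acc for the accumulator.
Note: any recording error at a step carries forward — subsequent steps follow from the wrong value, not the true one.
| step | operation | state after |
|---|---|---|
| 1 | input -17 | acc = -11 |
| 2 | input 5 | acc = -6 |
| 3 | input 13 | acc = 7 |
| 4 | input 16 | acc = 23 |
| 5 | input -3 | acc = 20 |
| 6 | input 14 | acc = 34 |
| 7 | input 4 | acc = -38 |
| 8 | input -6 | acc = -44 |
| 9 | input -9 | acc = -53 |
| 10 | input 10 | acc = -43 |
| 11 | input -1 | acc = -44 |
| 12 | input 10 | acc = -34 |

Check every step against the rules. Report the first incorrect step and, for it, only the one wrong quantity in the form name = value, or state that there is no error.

Step 1: acc = 6 + -17 = -11 — exactly as logged.
Step 2: acc = -11 + 5 = -6 — confirmed correct.
Step 3: acc = -6 + 13 = 7 — in agreement.
Step 4: acc = 7 + 16 = 23 — consistent with the record.
Step 5: acc = 23 + -3 = 20 — consistent with the record.
Step 6: acc = 20 + 14 = 34 — same as recorded.
Step 7: acc = 34 + 4 = 38 — this is not what the record shows.
Step 7 is the first one off; corrected, acc = 38.

step 7, acc = 38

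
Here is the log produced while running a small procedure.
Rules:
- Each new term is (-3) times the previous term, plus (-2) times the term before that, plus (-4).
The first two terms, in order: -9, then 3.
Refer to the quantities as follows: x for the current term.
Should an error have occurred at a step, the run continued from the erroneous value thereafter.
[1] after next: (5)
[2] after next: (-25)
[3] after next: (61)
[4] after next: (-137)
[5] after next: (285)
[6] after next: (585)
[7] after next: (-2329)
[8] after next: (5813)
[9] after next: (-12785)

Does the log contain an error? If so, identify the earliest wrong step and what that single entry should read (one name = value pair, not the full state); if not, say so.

step 6, x = -585

Recomputing the run from the initial state:
step 1: x = 5
step 2: x = -25
step 3: x = 61
step 4: x = -137
step 5: x = 285
step 6: x = -585
step 7: x = 1181
step 8: x = -2377
step 9: x = 4765
The first disagreement with the log is at step 6, where the value should be x = -585.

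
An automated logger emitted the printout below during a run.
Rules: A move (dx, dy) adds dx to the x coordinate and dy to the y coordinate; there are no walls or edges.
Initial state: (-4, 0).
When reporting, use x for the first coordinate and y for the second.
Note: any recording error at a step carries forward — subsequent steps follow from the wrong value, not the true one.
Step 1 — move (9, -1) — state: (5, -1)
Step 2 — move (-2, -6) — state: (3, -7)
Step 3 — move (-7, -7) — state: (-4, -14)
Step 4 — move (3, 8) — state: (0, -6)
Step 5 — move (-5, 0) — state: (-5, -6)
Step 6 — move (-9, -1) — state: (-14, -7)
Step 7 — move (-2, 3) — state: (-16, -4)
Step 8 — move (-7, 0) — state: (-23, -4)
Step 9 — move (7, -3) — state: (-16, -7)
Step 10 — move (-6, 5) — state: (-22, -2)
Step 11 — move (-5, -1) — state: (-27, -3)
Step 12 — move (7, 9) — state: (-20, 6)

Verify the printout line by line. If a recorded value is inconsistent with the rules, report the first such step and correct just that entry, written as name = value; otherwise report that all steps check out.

step 4, x = -1

step 1: x = -4 + (9) = 5, y = 0 + (-1) = -1 -> agrees with the printout
step 2: x = 5 + (-2) = 3, y = -1 + (-6) = -7 -> exactly as logged
step 3: x = 3 + (-7) = -4, y = -7 + (-7) = -14 -> checks out
step 4: x = -4 + (3) = -1, y = -14 + (8) = -6 -> the printout has a different value
First incorrect step: 4; the correct value is x = -1.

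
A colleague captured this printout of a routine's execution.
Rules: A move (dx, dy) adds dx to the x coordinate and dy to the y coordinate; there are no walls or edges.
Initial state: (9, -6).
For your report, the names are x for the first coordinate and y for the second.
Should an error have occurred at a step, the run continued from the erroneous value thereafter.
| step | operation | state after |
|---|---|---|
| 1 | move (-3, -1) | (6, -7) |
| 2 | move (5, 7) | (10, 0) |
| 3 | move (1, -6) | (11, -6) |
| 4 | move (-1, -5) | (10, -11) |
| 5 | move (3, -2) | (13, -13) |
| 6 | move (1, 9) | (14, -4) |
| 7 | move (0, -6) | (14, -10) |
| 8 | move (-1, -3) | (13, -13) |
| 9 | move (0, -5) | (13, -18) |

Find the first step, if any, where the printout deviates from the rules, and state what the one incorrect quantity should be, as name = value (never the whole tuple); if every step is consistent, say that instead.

step 2, x = 11

Recomputing the run from the initial state:
step 1: x = 6, y = -7
step 2: x = 11, y = 0
step 3: x = 12, y = -6
step 4: x = 11, y = -11
step 5: x = 14, y = -13
step 6: x = 15, y = -4
step 7: x = 15, y = -10
step 8: x = 14, y = -13
step 9: x = 14, y = -18
The first disagreement with the printout is at step 2, where the value should be x = 11.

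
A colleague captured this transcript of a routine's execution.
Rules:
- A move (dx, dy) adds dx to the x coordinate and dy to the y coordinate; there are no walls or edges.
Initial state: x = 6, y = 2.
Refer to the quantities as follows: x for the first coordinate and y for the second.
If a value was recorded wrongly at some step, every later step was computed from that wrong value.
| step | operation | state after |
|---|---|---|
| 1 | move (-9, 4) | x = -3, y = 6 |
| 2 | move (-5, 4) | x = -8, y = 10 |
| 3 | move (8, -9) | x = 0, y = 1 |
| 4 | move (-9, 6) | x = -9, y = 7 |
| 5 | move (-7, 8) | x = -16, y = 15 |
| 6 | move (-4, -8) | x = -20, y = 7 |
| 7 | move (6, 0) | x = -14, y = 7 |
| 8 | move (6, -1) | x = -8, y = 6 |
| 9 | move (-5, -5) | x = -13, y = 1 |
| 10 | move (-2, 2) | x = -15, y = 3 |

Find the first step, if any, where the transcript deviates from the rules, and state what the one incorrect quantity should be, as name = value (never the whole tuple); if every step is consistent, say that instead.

Step 1: x = 6 + (-9) = -3, y = 2 + (4) = 6 — consistent with the transcript.
Step 2: x = -3 + (-5) = -8, y = 6 + (4) = 10 — exactly as logged.
Step 3: x = -8 + (8) = 0, y = 10 + (-9) = 1 — same as recorded.
Step 4: x = 0 + (-9) = -9, y = 1 + (6) = 7 — exactly as logged.
Step 5: x = -9 + (-7) = -16, y = 7 + (8) = 15 — confirmed correct.
Step 6: x = -16 + (-4) = -20, y = 15 + (-8) = 7 — exactly as logged.
Step 7: x = -20 + (6) = -14, y = 7 + (0) = 7 — consistent with the transcript.
Step 8: x = -14 + (6) = -8, y = 7 + (-1) = 6 — exactly as logged.
Step 9: x = -8 + (-5) = -13, y = 6 + (-5) = 1 — same as recorded.
Step 10: x = -13 + (-2) = -15, y = 1 + (2) = 3 — verified.
Every step is consistent.

no error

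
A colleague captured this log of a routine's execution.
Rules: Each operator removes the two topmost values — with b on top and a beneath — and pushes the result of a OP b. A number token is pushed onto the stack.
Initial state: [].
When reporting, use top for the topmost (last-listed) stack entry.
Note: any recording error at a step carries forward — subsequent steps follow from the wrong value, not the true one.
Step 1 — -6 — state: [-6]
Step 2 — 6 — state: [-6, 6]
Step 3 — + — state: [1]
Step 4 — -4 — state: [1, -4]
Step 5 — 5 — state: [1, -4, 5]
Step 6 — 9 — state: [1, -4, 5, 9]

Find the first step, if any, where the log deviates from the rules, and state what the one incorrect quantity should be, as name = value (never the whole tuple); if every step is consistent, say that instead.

step 3, top = 0

Recomputing the run from the initial state:
step 1: [-6]
step 2: [-6, 6]
step 3: [0]
step 4: [0, -4]
step 5: [0, -4, 5]
step 6: [0, -4, 5, 9]
The first disagreement with the log is at step 3, where the value should be top = 0.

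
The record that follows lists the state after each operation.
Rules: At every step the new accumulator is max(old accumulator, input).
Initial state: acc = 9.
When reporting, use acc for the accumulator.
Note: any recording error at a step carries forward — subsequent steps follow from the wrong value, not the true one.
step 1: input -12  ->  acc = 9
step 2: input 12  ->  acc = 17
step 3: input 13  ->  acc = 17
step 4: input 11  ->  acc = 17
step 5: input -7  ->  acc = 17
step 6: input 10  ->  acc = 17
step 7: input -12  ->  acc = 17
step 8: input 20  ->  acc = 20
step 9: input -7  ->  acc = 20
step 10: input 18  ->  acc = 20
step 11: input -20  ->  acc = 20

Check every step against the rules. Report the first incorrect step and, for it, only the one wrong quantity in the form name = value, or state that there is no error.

step 2, acc = 12

step 1: acc = max(9, -12) = 9 -> exactly as logged
step 2: acc = max(9, 12) = 12 -> the record has a different value
The earliest wrong entry is at step 2: it should read acc = 12.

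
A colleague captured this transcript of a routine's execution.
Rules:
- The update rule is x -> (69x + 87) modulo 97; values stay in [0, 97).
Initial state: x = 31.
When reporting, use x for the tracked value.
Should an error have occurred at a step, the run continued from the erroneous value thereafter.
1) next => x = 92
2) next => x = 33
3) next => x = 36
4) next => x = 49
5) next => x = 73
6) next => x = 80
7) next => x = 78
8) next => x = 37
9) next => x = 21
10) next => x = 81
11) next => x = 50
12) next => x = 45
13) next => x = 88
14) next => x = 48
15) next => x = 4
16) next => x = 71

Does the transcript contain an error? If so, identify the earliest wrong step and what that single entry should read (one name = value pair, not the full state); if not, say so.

Recomputing the run from the initial state:
step 1: x = 92
step 2: x = 33
step 3: x = 36
step 4: x = 49
step 5: x = 73
step 6: x = 80
step 7: x = 78
step 8: x = 37
step 9: x = 21
step 10: x = 81
step 11: x = 50
step 12: x = 45
step 13: x = 88
step 14: x = 48
step 15: x = 4
step 16: x = 72
The first disagreement with the transcript is at step 16, where the value should be x = 72.

step 16, x = 72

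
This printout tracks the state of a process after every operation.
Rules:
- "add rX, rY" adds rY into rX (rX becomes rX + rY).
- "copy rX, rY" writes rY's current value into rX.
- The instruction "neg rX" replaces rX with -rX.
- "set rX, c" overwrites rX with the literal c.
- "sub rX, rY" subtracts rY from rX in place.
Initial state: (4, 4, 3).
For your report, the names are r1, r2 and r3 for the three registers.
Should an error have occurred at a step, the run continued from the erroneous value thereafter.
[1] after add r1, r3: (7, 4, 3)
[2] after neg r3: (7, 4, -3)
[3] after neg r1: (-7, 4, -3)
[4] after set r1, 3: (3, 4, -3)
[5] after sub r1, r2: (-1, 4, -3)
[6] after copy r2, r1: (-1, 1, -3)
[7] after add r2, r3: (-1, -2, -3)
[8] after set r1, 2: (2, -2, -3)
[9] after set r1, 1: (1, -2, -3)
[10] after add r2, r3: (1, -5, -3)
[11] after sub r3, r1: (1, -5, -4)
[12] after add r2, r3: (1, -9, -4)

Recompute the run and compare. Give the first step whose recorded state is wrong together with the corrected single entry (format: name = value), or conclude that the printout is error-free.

step 6, r2 = -1

Recomputing the run from the initial state:
step 1: r1 = 7, r2 = 4, r3 = 3
step 2: r1 = 7, r2 = 4, r3 = -3
step 3: r1 = -7, r2 = 4, r3 = -3
step 4: r1 = 3, r2 = 4, r3 = -3
step 5: r1 = -1, r2 = 4, r3 = -3
step 6: r1 = -1, r2 = -1, r3 = -3
step 7: r1 = -1, r2 = -4, r3 = -3
step 8: r1 = 2, r2 = -4, r3 = -3
step 9: r1 = 1, r2 = -4, r3 = -3
step 10: r1 = 1, r2 = -7, r3 = -3
step 11: r1 = 1, r2 = -7, r3 = -4
step 12: r1 = 1, r2 = -11, r3 = -4
The first disagreement with the printout is at step 6, where the value should be r2 = -1.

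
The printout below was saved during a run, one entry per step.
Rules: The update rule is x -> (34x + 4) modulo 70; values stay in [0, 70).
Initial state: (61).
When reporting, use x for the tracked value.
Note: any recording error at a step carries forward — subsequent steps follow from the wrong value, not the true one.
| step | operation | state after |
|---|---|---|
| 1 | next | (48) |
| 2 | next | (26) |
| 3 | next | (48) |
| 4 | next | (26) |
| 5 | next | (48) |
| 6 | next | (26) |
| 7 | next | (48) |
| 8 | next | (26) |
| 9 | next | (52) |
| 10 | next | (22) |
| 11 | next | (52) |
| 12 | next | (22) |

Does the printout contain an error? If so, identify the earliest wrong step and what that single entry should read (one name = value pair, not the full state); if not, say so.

step 9, x = 48

step 1: x = (34*61 + 4) mod 70 = 48 -> agrees with the printout
step 2: x = (34*48 + 4) mod 70 = 26 -> exactly as logged
step 3: x = (34*26 + 4) mod 70 = 48 -> agrees with the printout
step 4: x = (34*48 + 4) mod 70 = 26 -> no discrepancy
step 5: x = (34*26 + 4) mod 70 = 48 -> same as recorded
step 6: x = (34*48 + 4) mod 70 = 26 -> no discrepancy
step 7: x = (34*26 + 4) mod 70 = 48 -> agrees with the printout
step 8: x = (34*48 + 4) mod 70 = 26 -> agrees with the printout
step 9: x = (34*26 + 4) mod 70 = 48 -> this is not what the printout shows
So the first discrepancy is step 9, where the right value is x = 48.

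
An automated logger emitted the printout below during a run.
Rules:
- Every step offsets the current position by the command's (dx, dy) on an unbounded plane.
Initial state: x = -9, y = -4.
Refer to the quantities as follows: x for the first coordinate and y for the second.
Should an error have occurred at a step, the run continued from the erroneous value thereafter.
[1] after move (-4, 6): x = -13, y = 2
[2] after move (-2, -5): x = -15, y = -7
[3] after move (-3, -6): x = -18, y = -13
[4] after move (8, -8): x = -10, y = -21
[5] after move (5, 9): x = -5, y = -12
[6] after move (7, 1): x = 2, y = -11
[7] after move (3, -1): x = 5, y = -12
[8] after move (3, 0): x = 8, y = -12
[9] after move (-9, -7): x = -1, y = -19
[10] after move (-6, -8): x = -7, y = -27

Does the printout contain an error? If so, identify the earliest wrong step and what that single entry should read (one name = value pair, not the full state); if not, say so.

step 2, y = -3

Step 1: x = -9 + (-4) = -13, y = -4 + (6) = 2 — verified.
Step 2: x = -13 + (-2) = -15, y = 2 + (-5) = -3 — this is not what the printout shows.
That makes step 2 the first incorrect line — y = -3 is what it should show.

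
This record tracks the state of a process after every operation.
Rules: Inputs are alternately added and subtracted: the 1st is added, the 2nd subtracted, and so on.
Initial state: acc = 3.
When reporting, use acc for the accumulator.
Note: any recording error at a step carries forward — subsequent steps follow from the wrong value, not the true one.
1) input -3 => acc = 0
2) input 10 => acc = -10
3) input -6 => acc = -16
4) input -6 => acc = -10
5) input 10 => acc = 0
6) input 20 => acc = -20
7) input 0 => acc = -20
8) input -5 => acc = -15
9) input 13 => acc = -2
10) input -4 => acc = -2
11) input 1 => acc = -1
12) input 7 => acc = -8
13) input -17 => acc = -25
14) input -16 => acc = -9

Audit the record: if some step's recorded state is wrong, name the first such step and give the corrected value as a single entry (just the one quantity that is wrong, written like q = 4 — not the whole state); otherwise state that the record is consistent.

step 10, acc = 2

Recomputing the run from the initial state:
step 1: acc = 0
step 2: acc = -10
step 3: acc = -16
step 4: acc = -10
step 5: acc = 0
step 6: acc = -20
step 7: acc = -20
step 8: acc = -15
step 9: acc = -2
step 10: acc = 2
step 11: acc = 3
step 12: acc = -4
step 13: acc = -21
step 14: acc = -5
The first disagreement with the record is at step 10, where the value should be acc = 2.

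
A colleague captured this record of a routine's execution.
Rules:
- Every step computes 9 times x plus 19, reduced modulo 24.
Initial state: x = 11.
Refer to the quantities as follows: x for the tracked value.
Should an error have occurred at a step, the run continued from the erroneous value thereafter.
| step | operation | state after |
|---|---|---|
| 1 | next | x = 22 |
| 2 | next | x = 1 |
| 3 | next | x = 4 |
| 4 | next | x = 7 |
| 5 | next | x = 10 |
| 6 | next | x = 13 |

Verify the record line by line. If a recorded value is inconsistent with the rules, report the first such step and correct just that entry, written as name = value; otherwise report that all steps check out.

no error

Recomputing the run from the initial state:
step 1: x = 22
step 2: x = 1
step 3: x = 4
step 4: x = 7
step 5: x = 10
step 6: x = 13
This matches the record at every step.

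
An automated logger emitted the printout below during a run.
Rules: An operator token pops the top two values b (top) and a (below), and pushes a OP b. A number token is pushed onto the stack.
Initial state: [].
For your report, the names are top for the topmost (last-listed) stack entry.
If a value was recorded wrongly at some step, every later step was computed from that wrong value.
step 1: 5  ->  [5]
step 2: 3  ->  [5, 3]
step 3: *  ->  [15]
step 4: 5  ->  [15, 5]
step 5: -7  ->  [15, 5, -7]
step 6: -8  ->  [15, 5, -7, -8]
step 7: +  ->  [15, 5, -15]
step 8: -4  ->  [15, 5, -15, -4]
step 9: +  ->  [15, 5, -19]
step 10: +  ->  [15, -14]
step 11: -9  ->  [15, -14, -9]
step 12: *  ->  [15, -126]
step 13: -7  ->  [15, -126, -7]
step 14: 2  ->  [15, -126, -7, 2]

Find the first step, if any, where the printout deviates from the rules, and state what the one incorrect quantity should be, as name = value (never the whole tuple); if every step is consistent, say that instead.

step 12, top = 126

Step 1: push 5: top = 5 — matches.
Step 2: push 3: top = 3 — consistent with the printout.
Step 3: 5 * 3 = 15 — no discrepancy.
Step 4: push 5: top = 5 — consistent with the printout.
Step 5: push -7: top = -7 — in agreement.
Step 6: push -8: top = -8 — exactly as logged.
Step 7: -7 + -8 = -15 — confirmed correct.
Step 8: push -4: top = -4 — verified.
Step 9: -15 + -4 = -19 — exactly as logged.
Step 10: 5 + -19 = -14 — confirmed correct.
Step 11: push -9: top = -9 — agrees with the printout.
Step 12: -14 * -9 = 126 — not what was recorded.
Step 12 is the first one off; corrected, top = 126.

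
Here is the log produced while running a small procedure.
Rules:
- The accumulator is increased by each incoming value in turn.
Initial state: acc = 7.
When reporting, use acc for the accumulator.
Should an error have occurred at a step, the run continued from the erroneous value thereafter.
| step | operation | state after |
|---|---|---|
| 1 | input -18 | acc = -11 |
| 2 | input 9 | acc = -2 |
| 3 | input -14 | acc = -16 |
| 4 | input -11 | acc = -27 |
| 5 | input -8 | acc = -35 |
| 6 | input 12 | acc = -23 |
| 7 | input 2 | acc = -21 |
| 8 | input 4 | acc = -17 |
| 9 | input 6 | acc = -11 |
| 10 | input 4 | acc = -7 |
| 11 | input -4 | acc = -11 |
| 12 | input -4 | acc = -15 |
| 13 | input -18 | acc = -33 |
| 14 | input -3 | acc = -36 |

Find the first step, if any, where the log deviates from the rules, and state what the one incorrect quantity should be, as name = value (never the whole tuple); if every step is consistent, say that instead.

no error

Recomputing the run from the initial state:
step 1: acc = -11
step 2: acc = -2
step 3: acc = -16
step 4: acc = -27
step 5: acc = -35
step 6: acc = -23
step 7: acc = -21
step 8: acc = -17
step 9: acc = -11
step 10: acc = -7
step 11: acc = -11
step 12: acc = -15
step 13: acc = -33
step 14: acc = -36
This matches the log at every step.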